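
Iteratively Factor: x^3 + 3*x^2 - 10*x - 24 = (x + 4)*(x^2 - x - 6) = (x - 3)*(x + 4)*(x + 2)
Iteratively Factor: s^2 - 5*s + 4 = (s - 4)*(s - 1)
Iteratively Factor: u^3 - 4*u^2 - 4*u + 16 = (u + 2)*(u^2 - 6*u + 8) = (u - 2)*(u + 2)*(u - 4)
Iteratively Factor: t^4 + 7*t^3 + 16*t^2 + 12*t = (t + 3)*(t^3 + 4*t^2 + 4*t) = (t + 2)*(t + 3)*(t^2 + 2*t) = (t + 2)^2*(t + 3)*(t)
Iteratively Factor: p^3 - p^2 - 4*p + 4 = (p - 1)*(p^2 - 4) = (p - 2)*(p - 1)*(p + 2)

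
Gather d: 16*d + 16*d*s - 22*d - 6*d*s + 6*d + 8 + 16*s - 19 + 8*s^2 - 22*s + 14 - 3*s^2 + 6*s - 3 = 10*d*s + 5*s^2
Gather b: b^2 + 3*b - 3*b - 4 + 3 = b^2 - 1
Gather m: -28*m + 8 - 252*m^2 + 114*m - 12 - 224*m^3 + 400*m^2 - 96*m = -224*m^3 + 148*m^2 - 10*m - 4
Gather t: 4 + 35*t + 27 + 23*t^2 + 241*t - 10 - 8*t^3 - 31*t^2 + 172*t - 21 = -8*t^3 - 8*t^2 + 448*t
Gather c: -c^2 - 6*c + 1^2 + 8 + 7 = -c^2 - 6*c + 16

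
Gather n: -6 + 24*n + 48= 24*n + 42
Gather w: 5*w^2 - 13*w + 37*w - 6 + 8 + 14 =5*w^2 + 24*w + 16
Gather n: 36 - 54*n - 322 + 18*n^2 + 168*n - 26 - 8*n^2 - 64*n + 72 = 10*n^2 + 50*n - 240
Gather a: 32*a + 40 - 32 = 32*a + 8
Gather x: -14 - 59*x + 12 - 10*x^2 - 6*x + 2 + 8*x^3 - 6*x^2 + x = 8*x^3 - 16*x^2 - 64*x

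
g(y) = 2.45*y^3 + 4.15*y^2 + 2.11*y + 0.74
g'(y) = 7.35*y^2 + 8.3*y + 2.11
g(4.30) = 281.34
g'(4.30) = 173.70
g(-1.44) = -1.01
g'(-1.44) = 5.40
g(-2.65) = -21.30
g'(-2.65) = 31.73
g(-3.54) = -63.41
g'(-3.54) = 64.84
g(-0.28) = 0.42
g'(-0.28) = 0.36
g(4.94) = 407.80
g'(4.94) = 222.48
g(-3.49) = -60.22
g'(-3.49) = 62.67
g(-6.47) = -502.75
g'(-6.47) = 256.09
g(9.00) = 2141.93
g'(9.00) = 672.16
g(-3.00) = -34.39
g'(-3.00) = 43.36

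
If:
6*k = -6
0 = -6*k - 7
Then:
No Solution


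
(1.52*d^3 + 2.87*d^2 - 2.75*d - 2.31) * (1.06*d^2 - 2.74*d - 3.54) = 1.6112*d^5 - 1.1226*d^4 - 16.1596*d^3 - 5.0734*d^2 + 16.0644*d + 8.1774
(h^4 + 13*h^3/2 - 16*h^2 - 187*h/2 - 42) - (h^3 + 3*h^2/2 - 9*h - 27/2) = h^4 + 11*h^3/2 - 35*h^2/2 - 169*h/2 - 57/2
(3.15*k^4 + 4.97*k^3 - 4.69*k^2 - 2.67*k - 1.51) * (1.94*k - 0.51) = 6.111*k^5 + 8.0353*k^4 - 11.6333*k^3 - 2.7879*k^2 - 1.5677*k + 0.7701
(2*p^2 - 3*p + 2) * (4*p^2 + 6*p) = 8*p^4 - 10*p^2 + 12*p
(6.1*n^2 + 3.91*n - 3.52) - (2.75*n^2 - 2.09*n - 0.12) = 3.35*n^2 + 6.0*n - 3.4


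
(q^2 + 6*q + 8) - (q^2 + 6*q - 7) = 15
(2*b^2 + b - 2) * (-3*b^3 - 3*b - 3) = -6*b^5 - 3*b^4 - 9*b^2 + 3*b + 6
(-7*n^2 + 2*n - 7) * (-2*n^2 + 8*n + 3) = 14*n^4 - 60*n^3 + 9*n^2 - 50*n - 21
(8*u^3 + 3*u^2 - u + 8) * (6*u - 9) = 48*u^4 - 54*u^3 - 33*u^2 + 57*u - 72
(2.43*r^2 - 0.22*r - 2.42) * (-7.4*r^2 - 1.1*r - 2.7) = -17.982*r^4 - 1.045*r^3 + 11.589*r^2 + 3.256*r + 6.534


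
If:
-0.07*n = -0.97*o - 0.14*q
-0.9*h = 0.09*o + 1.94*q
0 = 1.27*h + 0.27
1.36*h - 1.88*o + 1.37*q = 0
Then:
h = -0.21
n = -0.89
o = -0.08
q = 0.10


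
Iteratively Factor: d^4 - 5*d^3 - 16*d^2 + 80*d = (d - 5)*(d^3 - 16*d) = (d - 5)*(d - 4)*(d^2 + 4*d) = d*(d - 5)*(d - 4)*(d + 4)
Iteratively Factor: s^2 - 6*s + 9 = (s - 3)*(s - 3)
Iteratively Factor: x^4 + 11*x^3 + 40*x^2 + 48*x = (x + 3)*(x^3 + 8*x^2 + 16*x) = (x + 3)*(x + 4)*(x^2 + 4*x) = x*(x + 3)*(x + 4)*(x + 4)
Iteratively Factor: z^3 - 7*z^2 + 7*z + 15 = (z + 1)*(z^2 - 8*z + 15) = (z - 3)*(z + 1)*(z - 5)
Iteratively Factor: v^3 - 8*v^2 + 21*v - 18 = (v - 2)*(v^2 - 6*v + 9) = (v - 3)*(v - 2)*(v - 3)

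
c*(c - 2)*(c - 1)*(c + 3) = c^4 - 7*c^2 + 6*c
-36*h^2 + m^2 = (-6*h + m)*(6*h + m)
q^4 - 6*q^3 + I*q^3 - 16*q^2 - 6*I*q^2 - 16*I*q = q*(q - 8)*(q + 2)*(q + I)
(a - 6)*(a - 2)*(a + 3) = a^3 - 5*a^2 - 12*a + 36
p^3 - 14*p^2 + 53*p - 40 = (p - 8)*(p - 5)*(p - 1)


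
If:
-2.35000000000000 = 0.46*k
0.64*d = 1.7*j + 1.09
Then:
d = 2.65625*j + 1.703125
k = -5.11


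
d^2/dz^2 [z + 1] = 0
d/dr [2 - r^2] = -2*r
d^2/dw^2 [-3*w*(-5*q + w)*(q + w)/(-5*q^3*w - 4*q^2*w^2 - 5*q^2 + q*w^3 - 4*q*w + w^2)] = 6*q/(q^3*w^3 + 3*q^2*w^2 + 3*q*w + 1)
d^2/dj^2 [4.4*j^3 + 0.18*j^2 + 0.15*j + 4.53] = 26.4*j + 0.36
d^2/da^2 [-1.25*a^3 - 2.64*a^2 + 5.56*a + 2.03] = -7.5*a - 5.28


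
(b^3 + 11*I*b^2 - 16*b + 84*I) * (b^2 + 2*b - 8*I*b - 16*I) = b^5 + 2*b^4 + 3*I*b^4 + 72*b^3 + 6*I*b^3 + 144*b^2 + 212*I*b^2 + 672*b + 424*I*b + 1344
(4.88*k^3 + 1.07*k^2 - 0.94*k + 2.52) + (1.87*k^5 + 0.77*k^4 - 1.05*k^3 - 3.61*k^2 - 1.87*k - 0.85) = 1.87*k^5 + 0.77*k^4 + 3.83*k^3 - 2.54*k^2 - 2.81*k + 1.67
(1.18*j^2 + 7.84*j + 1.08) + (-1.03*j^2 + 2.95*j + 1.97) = 0.15*j^2 + 10.79*j + 3.05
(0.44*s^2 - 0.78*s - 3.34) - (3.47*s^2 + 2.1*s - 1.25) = -3.03*s^2 - 2.88*s - 2.09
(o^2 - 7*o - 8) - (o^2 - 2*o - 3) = -5*o - 5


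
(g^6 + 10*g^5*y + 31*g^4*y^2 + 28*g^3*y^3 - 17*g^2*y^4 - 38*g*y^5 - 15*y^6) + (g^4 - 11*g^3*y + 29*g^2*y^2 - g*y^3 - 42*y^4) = g^6 + 10*g^5*y + 31*g^4*y^2 + g^4 + 28*g^3*y^3 - 11*g^3*y - 17*g^2*y^4 + 29*g^2*y^2 - 38*g*y^5 - g*y^3 - 15*y^6 - 42*y^4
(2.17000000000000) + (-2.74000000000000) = -0.570000000000000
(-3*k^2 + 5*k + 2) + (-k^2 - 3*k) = -4*k^2 + 2*k + 2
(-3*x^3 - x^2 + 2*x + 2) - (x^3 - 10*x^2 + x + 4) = -4*x^3 + 9*x^2 + x - 2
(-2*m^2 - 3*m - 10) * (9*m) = -18*m^3 - 27*m^2 - 90*m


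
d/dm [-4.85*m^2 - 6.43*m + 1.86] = -9.7*m - 6.43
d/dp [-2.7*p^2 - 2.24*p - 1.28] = -5.4*p - 2.24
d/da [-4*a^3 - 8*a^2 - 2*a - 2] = -12*a^2 - 16*a - 2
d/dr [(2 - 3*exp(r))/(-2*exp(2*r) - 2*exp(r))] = (-3*exp(2*r) + 4*exp(r) + 2)*exp(-r)/(2*(exp(2*r) + 2*exp(r) + 1))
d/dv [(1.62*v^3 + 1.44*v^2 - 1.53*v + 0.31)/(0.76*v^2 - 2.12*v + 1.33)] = (1.2312*v^4 - 6.8688*v^3 + 4.5738*v^2 + 3.3592*v - 1.3777)/(0.5776*v^4 - 3.2224*v^3 + 6.516*v^2 - 5.6392*v + 1.7689)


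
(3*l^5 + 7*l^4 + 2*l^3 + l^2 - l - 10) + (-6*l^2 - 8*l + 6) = 3*l^5 + 7*l^4 + 2*l^3 - 5*l^2 - 9*l - 4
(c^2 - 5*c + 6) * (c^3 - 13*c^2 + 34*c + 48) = c^5 - 18*c^4 + 105*c^3 - 200*c^2 - 36*c + 288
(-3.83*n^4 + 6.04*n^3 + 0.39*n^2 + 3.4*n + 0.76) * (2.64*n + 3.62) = -10.1112*n^5 + 2.081*n^4 + 22.8944*n^3 + 10.3878*n^2 + 14.3144*n + 2.7512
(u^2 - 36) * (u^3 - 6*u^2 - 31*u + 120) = u^5 - 6*u^4 - 67*u^3 + 336*u^2 + 1116*u - 4320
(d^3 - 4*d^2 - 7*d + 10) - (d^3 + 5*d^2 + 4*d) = -9*d^2 - 11*d + 10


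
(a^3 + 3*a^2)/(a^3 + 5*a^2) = (a + 3)/(a + 5)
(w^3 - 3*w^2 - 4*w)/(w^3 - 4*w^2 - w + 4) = w/(w - 1)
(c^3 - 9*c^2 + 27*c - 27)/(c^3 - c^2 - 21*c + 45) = (c - 3)/(c + 5)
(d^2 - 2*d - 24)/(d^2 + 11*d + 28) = (d - 6)/(d + 7)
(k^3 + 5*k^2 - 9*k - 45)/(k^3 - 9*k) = (k + 5)/k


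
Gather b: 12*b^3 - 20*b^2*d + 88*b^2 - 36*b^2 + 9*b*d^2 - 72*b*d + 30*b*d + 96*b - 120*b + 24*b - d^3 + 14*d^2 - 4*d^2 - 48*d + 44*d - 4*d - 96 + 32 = 12*b^3 + b^2*(52 - 20*d) + b*(9*d^2 - 42*d) - d^3 + 10*d^2 - 8*d - 64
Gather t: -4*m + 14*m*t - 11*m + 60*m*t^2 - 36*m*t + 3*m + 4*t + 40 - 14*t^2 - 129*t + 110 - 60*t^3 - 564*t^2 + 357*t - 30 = -12*m - 60*t^3 + t^2*(60*m - 578) + t*(232 - 22*m) + 120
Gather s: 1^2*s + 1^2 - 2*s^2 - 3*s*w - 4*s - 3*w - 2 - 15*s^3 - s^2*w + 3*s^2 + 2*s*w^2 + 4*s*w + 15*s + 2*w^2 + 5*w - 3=-15*s^3 + s^2*(1 - w) + s*(2*w^2 + w + 12) + 2*w^2 + 2*w - 4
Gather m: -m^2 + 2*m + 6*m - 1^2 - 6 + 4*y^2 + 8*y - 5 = -m^2 + 8*m + 4*y^2 + 8*y - 12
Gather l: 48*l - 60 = 48*l - 60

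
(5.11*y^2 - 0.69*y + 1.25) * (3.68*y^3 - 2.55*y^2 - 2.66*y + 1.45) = 18.8048*y^5 - 15.5697*y^4 - 7.2331*y^3 + 6.0574*y^2 - 4.3255*y + 1.8125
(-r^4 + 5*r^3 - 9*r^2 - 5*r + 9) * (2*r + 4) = -2*r^5 + 6*r^4 + 2*r^3 - 46*r^2 - 2*r + 36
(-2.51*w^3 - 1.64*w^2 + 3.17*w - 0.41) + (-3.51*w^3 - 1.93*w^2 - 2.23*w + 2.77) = -6.02*w^3 - 3.57*w^2 + 0.94*w + 2.36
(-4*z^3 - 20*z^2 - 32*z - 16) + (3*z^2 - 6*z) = -4*z^3 - 17*z^2 - 38*z - 16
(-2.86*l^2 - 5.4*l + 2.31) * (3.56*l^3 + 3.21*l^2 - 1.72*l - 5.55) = -10.1816*l^5 - 28.4046*l^4 - 4.1912*l^3 + 32.5761*l^2 + 25.9968*l - 12.8205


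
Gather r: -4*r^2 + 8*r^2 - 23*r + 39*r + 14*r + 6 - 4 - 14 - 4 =4*r^2 + 30*r - 16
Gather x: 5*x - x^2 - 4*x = -x^2 + x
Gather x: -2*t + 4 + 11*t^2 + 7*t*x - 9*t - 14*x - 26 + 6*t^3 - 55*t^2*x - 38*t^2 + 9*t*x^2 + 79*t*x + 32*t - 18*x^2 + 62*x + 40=6*t^3 - 27*t^2 + 21*t + x^2*(9*t - 18) + x*(-55*t^2 + 86*t + 48) + 18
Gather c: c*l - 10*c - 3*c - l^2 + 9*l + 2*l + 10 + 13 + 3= c*(l - 13) - l^2 + 11*l + 26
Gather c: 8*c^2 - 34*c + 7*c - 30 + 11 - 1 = 8*c^2 - 27*c - 20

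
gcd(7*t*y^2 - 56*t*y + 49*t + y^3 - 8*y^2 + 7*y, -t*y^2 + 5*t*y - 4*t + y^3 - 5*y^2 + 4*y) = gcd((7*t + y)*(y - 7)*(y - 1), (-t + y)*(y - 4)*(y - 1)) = y - 1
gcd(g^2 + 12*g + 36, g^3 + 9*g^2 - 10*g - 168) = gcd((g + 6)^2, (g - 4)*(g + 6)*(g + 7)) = g + 6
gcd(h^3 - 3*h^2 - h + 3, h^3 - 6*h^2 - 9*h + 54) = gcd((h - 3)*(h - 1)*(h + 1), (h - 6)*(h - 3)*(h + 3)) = h - 3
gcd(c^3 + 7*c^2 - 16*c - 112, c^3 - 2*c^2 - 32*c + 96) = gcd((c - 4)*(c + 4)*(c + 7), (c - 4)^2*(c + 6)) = c - 4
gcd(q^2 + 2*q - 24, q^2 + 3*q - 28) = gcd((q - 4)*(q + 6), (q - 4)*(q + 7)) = q - 4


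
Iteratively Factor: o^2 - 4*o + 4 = (o - 2)*(o - 2)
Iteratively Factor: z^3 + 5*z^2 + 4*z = (z + 1)*(z^2 + 4*z) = z*(z + 1)*(z + 4)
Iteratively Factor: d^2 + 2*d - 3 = (d + 3)*(d - 1)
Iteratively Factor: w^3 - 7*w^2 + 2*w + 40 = (w - 4)*(w^2 - 3*w - 10) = (w - 5)*(w - 4)*(w + 2)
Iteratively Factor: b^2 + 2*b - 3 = (b - 1)*(b + 3)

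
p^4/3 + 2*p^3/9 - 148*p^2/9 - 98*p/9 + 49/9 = (p/3 + 1/3)*(p - 7)*(p - 1/3)*(p + 7)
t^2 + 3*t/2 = t*(t + 3/2)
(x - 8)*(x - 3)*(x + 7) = x^3 - 4*x^2 - 53*x + 168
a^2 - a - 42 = (a - 7)*(a + 6)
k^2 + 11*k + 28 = (k + 4)*(k + 7)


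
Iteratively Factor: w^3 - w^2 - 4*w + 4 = (w - 1)*(w^2 - 4) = (w - 1)*(w + 2)*(w - 2)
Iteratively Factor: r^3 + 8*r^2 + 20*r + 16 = (r + 2)*(r^2 + 6*r + 8) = (r + 2)*(r + 4)*(r + 2)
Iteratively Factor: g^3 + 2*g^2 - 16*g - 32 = (g - 4)*(g^2 + 6*g + 8) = (g - 4)*(g + 2)*(g + 4)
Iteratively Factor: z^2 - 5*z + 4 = (z - 1)*(z - 4)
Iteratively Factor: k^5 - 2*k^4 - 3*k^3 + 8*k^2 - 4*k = (k - 2)*(k^4 - 3*k^2 + 2*k) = (k - 2)*(k - 1)*(k^3 + k^2 - 2*k) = (k - 2)*(k - 1)*(k + 2)*(k^2 - k) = (k - 2)*(k - 1)^2*(k + 2)*(k)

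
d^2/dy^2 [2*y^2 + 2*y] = 4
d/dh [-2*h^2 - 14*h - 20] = -4*h - 14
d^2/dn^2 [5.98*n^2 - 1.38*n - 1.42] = 11.9600000000000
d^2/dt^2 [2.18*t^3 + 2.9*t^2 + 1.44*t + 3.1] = 13.08*t + 5.8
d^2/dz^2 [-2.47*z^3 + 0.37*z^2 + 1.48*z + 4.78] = 0.74 - 14.82*z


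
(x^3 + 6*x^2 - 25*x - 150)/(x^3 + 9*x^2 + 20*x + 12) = (x^2 - 25)/(x^2 + 3*x + 2)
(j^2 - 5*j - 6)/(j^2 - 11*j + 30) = (j + 1)/(j - 5)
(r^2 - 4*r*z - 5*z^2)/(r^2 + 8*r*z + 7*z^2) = (r - 5*z)/(r + 7*z)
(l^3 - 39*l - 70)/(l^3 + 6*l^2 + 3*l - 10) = (l - 7)/(l - 1)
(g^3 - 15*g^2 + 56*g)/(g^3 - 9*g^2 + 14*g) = (g - 8)/(g - 2)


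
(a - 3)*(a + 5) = a^2 + 2*a - 15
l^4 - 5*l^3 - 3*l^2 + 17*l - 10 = (l - 5)*(l - 1)^2*(l + 2)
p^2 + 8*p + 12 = (p + 2)*(p + 6)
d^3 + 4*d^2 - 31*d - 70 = (d - 5)*(d + 2)*(d + 7)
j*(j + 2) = j^2 + 2*j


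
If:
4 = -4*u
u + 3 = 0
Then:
No Solution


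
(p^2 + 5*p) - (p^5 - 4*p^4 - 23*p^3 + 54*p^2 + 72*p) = -p^5 + 4*p^4 + 23*p^3 - 53*p^2 - 67*p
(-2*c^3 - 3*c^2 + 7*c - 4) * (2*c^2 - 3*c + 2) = -4*c^5 + 19*c^3 - 35*c^2 + 26*c - 8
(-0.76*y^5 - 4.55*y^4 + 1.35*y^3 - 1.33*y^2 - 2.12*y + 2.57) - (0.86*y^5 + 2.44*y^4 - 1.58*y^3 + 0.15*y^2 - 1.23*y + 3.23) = -1.62*y^5 - 6.99*y^4 + 2.93*y^3 - 1.48*y^2 - 0.89*y - 0.66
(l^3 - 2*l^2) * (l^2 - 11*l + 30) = l^5 - 13*l^4 + 52*l^3 - 60*l^2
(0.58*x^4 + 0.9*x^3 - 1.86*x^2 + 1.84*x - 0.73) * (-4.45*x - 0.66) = -2.581*x^5 - 4.3878*x^4 + 7.683*x^3 - 6.9604*x^2 + 2.0341*x + 0.4818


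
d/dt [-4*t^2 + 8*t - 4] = 8 - 8*t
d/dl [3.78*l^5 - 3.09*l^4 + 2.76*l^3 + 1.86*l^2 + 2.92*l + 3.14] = 18.9*l^4 - 12.36*l^3 + 8.28*l^2 + 3.72*l + 2.92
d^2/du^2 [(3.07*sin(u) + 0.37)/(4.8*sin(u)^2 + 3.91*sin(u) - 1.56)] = (-70.7328*sin(u)^5 + 23.5185599999999*sin(u)^4 - 17.2958400000001*sin(u)^3 + 15.6841910000001*sin(u)^2 + 169.865916*sin(u) + 54.3058579999999)/(4.8*sin(u)^2 + 3.91*sin(u) - 1.56)^3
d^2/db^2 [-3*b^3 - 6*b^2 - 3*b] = -18*b - 12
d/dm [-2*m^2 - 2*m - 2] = -4*m - 2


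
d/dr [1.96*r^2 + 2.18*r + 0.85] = 3.92*r + 2.18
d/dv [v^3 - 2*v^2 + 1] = v*(3*v - 4)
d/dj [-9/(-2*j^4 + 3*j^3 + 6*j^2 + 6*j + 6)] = 9*(-8*j^3 + 9*j^2 + 12*j + 6)/(-2*j^4 + 3*j^3 + 6*j^2 + 6*j + 6)^2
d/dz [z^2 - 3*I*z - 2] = 2*z - 3*I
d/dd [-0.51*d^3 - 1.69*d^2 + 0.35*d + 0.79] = -1.53*d^2 - 3.38*d + 0.35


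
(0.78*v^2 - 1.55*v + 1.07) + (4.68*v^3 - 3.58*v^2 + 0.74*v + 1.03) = 4.68*v^3 - 2.8*v^2 - 0.81*v + 2.1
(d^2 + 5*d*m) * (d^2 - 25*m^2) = d^4 + 5*d^3*m - 25*d^2*m^2 - 125*d*m^3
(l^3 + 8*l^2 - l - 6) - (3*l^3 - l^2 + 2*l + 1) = -2*l^3 + 9*l^2 - 3*l - 7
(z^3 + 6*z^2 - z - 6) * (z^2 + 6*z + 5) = z^5 + 12*z^4 + 40*z^3 + 18*z^2 - 41*z - 30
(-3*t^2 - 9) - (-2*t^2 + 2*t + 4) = -t^2 - 2*t - 13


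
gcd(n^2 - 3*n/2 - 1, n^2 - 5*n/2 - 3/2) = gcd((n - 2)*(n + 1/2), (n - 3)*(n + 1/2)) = n + 1/2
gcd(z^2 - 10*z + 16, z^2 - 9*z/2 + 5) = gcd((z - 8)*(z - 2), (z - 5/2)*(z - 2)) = z - 2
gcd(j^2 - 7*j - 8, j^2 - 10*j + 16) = j - 8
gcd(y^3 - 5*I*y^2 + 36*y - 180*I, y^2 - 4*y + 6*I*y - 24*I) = y + 6*I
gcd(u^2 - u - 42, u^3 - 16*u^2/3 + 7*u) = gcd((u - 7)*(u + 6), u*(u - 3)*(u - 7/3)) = 1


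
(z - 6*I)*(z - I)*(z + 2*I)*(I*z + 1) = I*z^4 + 6*z^3 + 3*I*z^2 + 20*z - 12*I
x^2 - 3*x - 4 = (x - 4)*(x + 1)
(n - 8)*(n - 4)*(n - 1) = n^3 - 13*n^2 + 44*n - 32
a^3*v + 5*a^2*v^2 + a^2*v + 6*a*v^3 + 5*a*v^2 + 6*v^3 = (a + 2*v)*(a + 3*v)*(a*v + v)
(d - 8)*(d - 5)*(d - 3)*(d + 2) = d^4 - 14*d^3 + 47*d^2 + 38*d - 240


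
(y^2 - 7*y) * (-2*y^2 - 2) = -2*y^4 + 14*y^3 - 2*y^2 + 14*y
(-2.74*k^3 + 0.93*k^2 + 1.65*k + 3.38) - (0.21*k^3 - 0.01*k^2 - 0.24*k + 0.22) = -2.95*k^3 + 0.94*k^2 + 1.89*k + 3.16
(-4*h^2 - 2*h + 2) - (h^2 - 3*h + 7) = -5*h^2 + h - 5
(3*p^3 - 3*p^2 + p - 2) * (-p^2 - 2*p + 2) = -3*p^5 - 3*p^4 + 11*p^3 - 6*p^2 + 6*p - 4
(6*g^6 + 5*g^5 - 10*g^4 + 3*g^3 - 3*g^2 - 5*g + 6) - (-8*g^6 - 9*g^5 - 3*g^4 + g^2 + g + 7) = 14*g^6 + 14*g^5 - 7*g^4 + 3*g^3 - 4*g^2 - 6*g - 1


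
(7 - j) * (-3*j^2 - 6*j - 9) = 3*j^3 - 15*j^2 - 33*j - 63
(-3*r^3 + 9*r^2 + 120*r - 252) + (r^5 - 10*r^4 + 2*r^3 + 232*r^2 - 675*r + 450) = r^5 - 10*r^4 - r^3 + 241*r^2 - 555*r + 198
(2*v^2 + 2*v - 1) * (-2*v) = -4*v^3 - 4*v^2 + 2*v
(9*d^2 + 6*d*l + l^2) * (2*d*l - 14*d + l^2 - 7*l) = 18*d^3*l - 126*d^3 + 21*d^2*l^2 - 147*d^2*l + 8*d*l^3 - 56*d*l^2 + l^4 - 7*l^3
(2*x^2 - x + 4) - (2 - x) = 2*x^2 + 2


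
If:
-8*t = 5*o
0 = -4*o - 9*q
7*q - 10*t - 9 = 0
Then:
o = 324/113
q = -144/113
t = -405/226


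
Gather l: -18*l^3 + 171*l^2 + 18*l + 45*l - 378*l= -18*l^3 + 171*l^2 - 315*l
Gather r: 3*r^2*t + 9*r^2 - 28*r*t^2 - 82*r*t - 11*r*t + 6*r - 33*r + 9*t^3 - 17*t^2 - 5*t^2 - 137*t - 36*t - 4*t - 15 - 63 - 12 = r^2*(3*t + 9) + r*(-28*t^2 - 93*t - 27) + 9*t^3 - 22*t^2 - 177*t - 90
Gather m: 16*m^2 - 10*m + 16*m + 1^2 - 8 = 16*m^2 + 6*m - 7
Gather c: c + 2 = c + 2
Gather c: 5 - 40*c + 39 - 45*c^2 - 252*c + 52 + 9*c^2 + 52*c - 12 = -36*c^2 - 240*c + 84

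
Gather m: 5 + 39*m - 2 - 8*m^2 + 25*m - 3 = -8*m^2 + 64*m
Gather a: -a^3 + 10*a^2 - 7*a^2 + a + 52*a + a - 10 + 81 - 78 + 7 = -a^3 + 3*a^2 + 54*a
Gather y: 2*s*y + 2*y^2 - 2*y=2*y^2 + y*(2*s - 2)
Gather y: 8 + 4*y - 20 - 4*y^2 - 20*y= -4*y^2 - 16*y - 12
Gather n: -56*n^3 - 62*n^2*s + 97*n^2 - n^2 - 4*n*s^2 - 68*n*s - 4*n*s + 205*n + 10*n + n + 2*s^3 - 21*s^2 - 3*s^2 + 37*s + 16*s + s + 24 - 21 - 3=-56*n^3 + n^2*(96 - 62*s) + n*(-4*s^2 - 72*s + 216) + 2*s^3 - 24*s^2 + 54*s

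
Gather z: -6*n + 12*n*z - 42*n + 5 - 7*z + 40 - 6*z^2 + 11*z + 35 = -48*n - 6*z^2 + z*(12*n + 4) + 80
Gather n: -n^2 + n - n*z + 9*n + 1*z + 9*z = -n^2 + n*(10 - z) + 10*z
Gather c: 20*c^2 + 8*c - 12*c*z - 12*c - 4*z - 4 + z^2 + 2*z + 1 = 20*c^2 + c*(-12*z - 4) + z^2 - 2*z - 3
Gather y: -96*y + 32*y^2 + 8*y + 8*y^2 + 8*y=40*y^2 - 80*y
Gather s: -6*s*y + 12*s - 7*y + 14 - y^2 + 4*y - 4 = s*(12 - 6*y) - y^2 - 3*y + 10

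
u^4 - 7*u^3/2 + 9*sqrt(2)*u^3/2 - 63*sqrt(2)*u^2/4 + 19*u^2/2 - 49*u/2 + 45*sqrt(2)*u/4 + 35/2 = (u - 5/2)*(u - 1)*(u + sqrt(2))*(u + 7*sqrt(2)/2)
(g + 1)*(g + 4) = g^2 + 5*g + 4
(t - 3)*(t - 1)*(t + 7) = t^3 + 3*t^2 - 25*t + 21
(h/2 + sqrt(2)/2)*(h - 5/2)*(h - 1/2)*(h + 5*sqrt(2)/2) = h^4/2 - 3*h^3/2 + 7*sqrt(2)*h^3/4 - 21*sqrt(2)*h^2/4 + 25*h^2/8 - 15*h/2 + 35*sqrt(2)*h/16 + 25/8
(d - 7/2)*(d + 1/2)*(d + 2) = d^3 - d^2 - 31*d/4 - 7/2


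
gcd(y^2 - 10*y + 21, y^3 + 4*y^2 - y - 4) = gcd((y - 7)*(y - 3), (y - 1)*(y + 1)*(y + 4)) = 1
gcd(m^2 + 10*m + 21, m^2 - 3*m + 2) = 1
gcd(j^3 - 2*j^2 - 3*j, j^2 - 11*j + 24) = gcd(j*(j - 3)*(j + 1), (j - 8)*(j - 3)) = j - 3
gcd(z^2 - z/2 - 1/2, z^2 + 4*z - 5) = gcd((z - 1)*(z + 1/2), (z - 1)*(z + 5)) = z - 1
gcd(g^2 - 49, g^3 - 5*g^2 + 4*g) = 1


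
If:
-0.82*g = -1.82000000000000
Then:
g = 2.22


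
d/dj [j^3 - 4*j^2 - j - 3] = 3*j^2 - 8*j - 1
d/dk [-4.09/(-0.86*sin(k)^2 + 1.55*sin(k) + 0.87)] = (6.3395 - 7.0348*sin(k))*cos(k)/(-0.86*sin(k)^2 + 1.55*sin(k) + 0.87)^2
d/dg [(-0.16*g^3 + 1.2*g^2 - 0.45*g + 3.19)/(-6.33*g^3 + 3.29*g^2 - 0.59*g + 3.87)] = (-4.44089209850063e-16*g^5 + 7.0696*g^4 - 5.5082*g^3 + 59.493*g^2 - 11.7022*g + 0.1406)/(40.0689*g^6 - 41.6514*g^5 + 18.2935*g^4 - 52.8764*g^3 + 25.8127*g^2 - 4.5666*g + 14.9769)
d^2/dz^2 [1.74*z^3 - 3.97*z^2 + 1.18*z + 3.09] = 10.44*z - 7.94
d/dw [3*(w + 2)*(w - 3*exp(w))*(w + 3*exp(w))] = 9*w^2 - 54*w*exp(2*w) + 12*w - 135*exp(2*w)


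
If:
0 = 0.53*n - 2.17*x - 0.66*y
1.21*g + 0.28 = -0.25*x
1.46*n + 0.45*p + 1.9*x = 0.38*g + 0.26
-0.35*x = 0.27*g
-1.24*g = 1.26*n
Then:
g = -0.28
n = 0.27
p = -1.43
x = 0.21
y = -0.48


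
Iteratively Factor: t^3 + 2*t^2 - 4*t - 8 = (t - 2)*(t^2 + 4*t + 4) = (t - 2)*(t + 2)*(t + 2)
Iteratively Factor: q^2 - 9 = (q - 3)*(q + 3)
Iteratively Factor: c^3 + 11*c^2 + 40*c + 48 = (c + 4)*(c^2 + 7*c + 12) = (c + 3)*(c + 4)*(c + 4)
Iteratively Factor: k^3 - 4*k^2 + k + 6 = (k - 2)*(k^2 - 2*k - 3) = (k - 3)*(k - 2)*(k + 1)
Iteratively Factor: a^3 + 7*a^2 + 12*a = (a + 3)*(a^2 + 4*a) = (a + 3)*(a + 4)*(a)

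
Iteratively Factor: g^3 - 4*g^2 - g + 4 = (g - 4)*(g^2 - 1) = (g - 4)*(g - 1)*(g + 1)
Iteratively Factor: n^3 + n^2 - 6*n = (n + 3)*(n^2 - 2*n) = (n - 2)*(n + 3)*(n)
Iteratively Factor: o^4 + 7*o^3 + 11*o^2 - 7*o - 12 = (o + 4)*(o^3 + 3*o^2 - o - 3) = (o + 3)*(o + 4)*(o^2 - 1) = (o - 1)*(o + 3)*(o + 4)*(o + 1)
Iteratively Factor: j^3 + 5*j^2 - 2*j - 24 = (j - 2)*(j^2 + 7*j + 12) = (j - 2)*(j + 4)*(j + 3)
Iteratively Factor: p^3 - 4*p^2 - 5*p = (p)*(p^2 - 4*p - 5) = p*(p - 5)*(p + 1)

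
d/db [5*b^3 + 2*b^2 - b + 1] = 15*b^2 + 4*b - 1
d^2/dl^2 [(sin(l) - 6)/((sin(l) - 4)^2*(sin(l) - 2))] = 2*(-2*sin(l)^5 + 26*sin(l)^4 - 73*sin(l)^3 - 42*sin(l)^2 + 324*sin(l) - 200)/((sin(l) - 4)^4*(sin(l) - 2)^3)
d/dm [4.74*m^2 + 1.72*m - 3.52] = 9.48*m + 1.72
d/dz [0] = 0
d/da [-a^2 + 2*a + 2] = 2 - 2*a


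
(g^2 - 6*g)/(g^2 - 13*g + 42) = g/(g - 7)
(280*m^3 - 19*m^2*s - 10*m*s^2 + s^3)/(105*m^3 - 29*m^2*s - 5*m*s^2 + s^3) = (-8*m + s)/(-3*m + s)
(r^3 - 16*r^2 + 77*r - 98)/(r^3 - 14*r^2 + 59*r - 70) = (r - 7)/(r - 5)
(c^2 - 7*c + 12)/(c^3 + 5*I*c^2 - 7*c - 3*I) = (c^2 - 7*c + 12)/(c^3 + 5*I*c^2 - 7*c - 3*I)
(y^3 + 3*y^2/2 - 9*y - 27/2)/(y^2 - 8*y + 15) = (2*y^2 + 9*y + 9)/(2*(y - 5))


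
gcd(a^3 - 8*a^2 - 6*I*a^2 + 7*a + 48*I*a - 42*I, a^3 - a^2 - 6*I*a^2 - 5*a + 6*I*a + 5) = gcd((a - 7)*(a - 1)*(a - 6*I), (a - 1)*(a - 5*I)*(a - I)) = a - 1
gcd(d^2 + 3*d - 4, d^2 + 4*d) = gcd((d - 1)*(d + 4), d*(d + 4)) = d + 4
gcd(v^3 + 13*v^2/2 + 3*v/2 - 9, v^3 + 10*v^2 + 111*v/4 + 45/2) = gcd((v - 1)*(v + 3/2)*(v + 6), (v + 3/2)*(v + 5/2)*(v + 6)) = v^2 + 15*v/2 + 9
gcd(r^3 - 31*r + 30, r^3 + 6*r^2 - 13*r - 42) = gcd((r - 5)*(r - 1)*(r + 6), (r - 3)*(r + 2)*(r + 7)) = 1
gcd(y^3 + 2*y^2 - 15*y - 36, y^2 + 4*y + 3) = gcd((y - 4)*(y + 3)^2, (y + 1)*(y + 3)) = y + 3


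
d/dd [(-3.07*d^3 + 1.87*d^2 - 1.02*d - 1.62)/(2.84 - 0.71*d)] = (4.3594*d^3 - 27.4841*d^2 + 10.6216*d - 4.047)/(0.5041*d^2 - 4.0328*d + 8.0656)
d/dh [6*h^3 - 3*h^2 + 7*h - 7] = 18*h^2 - 6*h + 7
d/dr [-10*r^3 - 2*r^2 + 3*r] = -30*r^2 - 4*r + 3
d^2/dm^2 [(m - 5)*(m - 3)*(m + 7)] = 6*m - 2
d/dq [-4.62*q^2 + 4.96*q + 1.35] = 4.96 - 9.24*q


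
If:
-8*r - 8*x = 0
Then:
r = -x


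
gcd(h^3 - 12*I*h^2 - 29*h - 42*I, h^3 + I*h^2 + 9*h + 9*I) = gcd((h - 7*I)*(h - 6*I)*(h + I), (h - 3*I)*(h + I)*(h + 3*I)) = h + I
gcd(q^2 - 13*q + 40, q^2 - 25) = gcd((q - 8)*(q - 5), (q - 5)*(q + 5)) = q - 5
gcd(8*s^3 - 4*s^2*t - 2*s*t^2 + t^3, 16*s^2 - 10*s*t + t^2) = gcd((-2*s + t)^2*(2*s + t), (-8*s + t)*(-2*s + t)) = 2*s - t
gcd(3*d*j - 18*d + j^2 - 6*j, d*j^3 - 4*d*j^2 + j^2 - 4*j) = 1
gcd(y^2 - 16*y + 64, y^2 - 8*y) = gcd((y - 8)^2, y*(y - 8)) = y - 8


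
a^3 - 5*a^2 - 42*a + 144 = (a - 8)*(a - 3)*(a + 6)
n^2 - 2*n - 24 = (n - 6)*(n + 4)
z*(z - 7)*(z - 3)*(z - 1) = z^4 - 11*z^3 + 31*z^2 - 21*z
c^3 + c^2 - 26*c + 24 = (c - 4)*(c - 1)*(c + 6)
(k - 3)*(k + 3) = k^2 - 9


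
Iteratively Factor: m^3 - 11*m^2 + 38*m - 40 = (m - 5)*(m^2 - 6*m + 8) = (m - 5)*(m - 4)*(m - 2)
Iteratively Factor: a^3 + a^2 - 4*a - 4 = (a + 2)*(a^2 - a - 2) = (a + 1)*(a + 2)*(a - 2)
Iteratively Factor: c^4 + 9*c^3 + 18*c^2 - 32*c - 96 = (c + 4)*(c^3 + 5*c^2 - 2*c - 24) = (c + 3)*(c + 4)*(c^2 + 2*c - 8) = (c + 3)*(c + 4)^2*(c - 2)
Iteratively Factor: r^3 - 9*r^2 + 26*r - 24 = (r - 4)*(r^2 - 5*r + 6) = (r - 4)*(r - 3)*(r - 2)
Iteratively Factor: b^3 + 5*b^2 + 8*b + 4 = (b + 1)*(b^2 + 4*b + 4) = (b + 1)*(b + 2)*(b + 2)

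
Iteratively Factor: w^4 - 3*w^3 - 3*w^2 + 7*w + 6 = (w - 2)*(w^3 - w^2 - 5*w - 3) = (w - 3)*(w - 2)*(w^2 + 2*w + 1) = (w - 3)*(w - 2)*(w + 1)*(w + 1)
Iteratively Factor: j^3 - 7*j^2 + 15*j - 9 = (j - 1)*(j^2 - 6*j + 9) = (j - 3)*(j - 1)*(j - 3)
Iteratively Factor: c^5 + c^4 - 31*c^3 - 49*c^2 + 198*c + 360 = (c + 2)*(c^4 - c^3 - 29*c^2 + 9*c + 180) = (c - 3)*(c + 2)*(c^3 + 2*c^2 - 23*c - 60) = (c - 3)*(c + 2)*(c + 3)*(c^2 - c - 20) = (c - 3)*(c + 2)*(c + 3)*(c + 4)*(c - 5)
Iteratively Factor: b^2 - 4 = (b - 2)*(b + 2)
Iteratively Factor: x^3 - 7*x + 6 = (x - 1)*(x^2 + x - 6) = (x - 1)*(x + 3)*(x - 2)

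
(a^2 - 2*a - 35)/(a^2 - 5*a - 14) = (a + 5)/(a + 2)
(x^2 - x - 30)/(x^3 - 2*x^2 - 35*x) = (x - 6)/(x*(x - 7))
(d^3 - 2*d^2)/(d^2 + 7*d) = d*(d - 2)/(d + 7)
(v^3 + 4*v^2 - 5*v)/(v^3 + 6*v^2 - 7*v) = (v + 5)/(v + 7)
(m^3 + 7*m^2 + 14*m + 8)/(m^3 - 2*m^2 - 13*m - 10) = (m + 4)/(m - 5)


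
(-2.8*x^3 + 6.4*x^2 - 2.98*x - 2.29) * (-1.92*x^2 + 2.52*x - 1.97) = 5.376*x^5 - 19.344*x^4 + 27.3656*x^3 - 15.7208*x^2 + 0.0997999999999992*x + 4.5113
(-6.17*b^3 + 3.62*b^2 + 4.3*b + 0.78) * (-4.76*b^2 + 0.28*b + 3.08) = 29.3692*b^5 - 18.9588*b^4 - 38.458*b^3 + 8.6408*b^2 + 13.4624*b + 2.4024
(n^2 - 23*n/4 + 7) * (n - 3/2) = n^3 - 29*n^2/4 + 125*n/8 - 21/2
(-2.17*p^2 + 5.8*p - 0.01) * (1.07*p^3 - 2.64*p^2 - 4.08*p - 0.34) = -2.3219*p^5 + 11.9348*p^4 - 6.4691*p^3 - 22.8998*p^2 - 1.9312*p + 0.0034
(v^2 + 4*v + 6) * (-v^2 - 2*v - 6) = -v^4 - 6*v^3 - 20*v^2 - 36*v - 36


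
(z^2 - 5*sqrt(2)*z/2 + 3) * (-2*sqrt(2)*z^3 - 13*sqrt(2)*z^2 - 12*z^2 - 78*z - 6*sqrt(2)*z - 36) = -2*sqrt(2)*z^5 - 13*sqrt(2)*z^4 - 2*z^4 - 13*z^3 + 18*sqrt(2)*z^3 - 42*z^2 + 156*sqrt(2)*z^2 - 234*z + 72*sqrt(2)*z - 108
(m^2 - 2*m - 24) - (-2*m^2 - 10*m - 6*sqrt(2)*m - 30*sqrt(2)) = 3*m^2 + 8*m + 6*sqrt(2)*m - 24 + 30*sqrt(2)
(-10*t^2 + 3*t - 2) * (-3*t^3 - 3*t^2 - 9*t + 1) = 30*t^5 + 21*t^4 + 87*t^3 - 31*t^2 + 21*t - 2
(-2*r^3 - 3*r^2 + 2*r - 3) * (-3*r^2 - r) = 6*r^5 + 11*r^4 - 3*r^3 + 7*r^2 + 3*r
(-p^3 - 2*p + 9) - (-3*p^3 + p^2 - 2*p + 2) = 2*p^3 - p^2 + 7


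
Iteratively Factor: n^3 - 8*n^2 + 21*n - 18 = (n - 3)*(n^2 - 5*n + 6) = (n - 3)*(n - 2)*(n - 3)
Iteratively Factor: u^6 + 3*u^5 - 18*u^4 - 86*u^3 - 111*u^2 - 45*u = (u + 1)*(u^5 + 2*u^4 - 20*u^3 - 66*u^2 - 45*u) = (u - 5)*(u + 1)*(u^4 + 7*u^3 + 15*u^2 + 9*u) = (u - 5)*(u + 1)*(u + 3)*(u^3 + 4*u^2 + 3*u) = (u - 5)*(u + 1)*(u + 3)^2*(u^2 + u) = u*(u - 5)*(u + 1)*(u + 3)^2*(u + 1)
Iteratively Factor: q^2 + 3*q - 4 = (q + 4)*(q - 1)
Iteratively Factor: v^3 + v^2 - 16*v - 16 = (v - 4)*(v^2 + 5*v + 4) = (v - 4)*(v + 1)*(v + 4)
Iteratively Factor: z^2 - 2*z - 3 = (z + 1)*(z - 3)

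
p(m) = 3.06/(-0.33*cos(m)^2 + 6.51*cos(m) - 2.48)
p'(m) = 3.06*(-0.66*sin(m)*cos(m) + 6.51*sin(m))/(-0.33*cos(m)^2 + 6.51*cos(m) - 2.48)^2 = (19.9206 - 2.0196*cos(m))*sin(m)/(0.33*cos(m)^2 - 6.51*cos(m) + 2.48)^2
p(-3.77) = -0.38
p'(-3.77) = 0.20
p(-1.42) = -2.03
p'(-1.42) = -8.51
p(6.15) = 0.84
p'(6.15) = -0.18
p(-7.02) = 1.42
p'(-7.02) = -2.65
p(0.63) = 1.19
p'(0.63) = 1.64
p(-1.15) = 24.64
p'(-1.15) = -1130.13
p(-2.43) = -0.40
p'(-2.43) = -0.24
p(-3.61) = -0.36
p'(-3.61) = 0.13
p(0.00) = 0.83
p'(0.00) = 0.00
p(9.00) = -0.35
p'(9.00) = 0.12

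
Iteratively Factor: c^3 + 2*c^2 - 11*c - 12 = (c + 1)*(c^2 + c - 12) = (c - 3)*(c + 1)*(c + 4)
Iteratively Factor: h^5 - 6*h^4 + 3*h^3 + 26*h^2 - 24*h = (h - 1)*(h^4 - 5*h^3 - 2*h^2 + 24*h) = h*(h - 1)*(h^3 - 5*h^2 - 2*h + 24) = h*(h - 1)*(h + 2)*(h^2 - 7*h + 12) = h*(h - 3)*(h - 1)*(h + 2)*(h - 4)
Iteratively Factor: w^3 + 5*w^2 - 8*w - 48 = (w - 3)*(w^2 + 8*w + 16) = (w - 3)*(w + 4)*(w + 4)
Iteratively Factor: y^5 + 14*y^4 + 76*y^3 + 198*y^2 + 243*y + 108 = (y + 3)*(y^4 + 11*y^3 + 43*y^2 + 69*y + 36) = (y + 1)*(y + 3)*(y^3 + 10*y^2 + 33*y + 36) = (y + 1)*(y + 3)^2*(y^2 + 7*y + 12) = (y + 1)*(y + 3)^3*(y + 4)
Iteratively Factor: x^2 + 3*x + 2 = (x + 1)*(x + 2)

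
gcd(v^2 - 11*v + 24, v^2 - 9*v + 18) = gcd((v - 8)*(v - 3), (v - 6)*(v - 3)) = v - 3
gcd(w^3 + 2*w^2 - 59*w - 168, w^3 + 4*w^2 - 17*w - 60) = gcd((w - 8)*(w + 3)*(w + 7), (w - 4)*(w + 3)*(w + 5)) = w + 3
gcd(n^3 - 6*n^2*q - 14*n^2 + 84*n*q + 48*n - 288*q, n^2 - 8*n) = n - 8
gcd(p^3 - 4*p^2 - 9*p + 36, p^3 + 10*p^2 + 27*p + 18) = p + 3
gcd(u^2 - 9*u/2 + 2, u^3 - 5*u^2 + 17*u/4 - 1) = u^2 - 9*u/2 + 2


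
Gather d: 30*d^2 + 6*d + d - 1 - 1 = 30*d^2 + 7*d - 2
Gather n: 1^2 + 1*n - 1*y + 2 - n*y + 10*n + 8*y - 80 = n*(11 - y) + 7*y - 77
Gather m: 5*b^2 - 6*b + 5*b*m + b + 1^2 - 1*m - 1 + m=5*b^2 + 5*b*m - 5*b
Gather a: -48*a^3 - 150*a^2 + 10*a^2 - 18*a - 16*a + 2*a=-48*a^3 - 140*a^2 - 32*a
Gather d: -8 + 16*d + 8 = 16*d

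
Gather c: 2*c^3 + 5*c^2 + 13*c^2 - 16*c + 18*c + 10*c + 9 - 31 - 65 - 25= 2*c^3 + 18*c^2 + 12*c - 112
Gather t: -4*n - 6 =-4*n - 6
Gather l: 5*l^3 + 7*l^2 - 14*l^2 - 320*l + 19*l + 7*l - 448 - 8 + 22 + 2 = 5*l^3 - 7*l^2 - 294*l - 432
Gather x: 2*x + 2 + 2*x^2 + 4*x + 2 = 2*x^2 + 6*x + 4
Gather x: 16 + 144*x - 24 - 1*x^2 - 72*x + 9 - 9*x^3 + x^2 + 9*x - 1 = -9*x^3 + 81*x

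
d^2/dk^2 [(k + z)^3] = 6*k + 6*z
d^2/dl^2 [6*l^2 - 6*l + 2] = 12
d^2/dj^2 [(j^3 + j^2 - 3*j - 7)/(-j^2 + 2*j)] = 2*(-3*j^3 + 21*j^2 - 42*j + 28)/(j^3*(j^3 - 6*j^2 + 12*j - 8))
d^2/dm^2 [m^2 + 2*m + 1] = 2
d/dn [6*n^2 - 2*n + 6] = 12*n - 2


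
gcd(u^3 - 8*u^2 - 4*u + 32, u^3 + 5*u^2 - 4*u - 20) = u^2 - 4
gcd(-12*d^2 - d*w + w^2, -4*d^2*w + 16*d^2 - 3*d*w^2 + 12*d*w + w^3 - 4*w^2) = -4*d + w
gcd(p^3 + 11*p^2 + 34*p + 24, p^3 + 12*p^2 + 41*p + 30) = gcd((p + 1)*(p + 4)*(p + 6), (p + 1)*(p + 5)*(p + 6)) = p^2 + 7*p + 6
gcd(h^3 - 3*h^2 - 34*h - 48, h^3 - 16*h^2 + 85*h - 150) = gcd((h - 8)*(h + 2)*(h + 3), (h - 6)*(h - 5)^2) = 1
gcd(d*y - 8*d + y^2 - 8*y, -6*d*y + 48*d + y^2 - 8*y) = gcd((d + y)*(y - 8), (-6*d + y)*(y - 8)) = y - 8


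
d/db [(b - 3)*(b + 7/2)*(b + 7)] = 3*b^2 + 15*b - 7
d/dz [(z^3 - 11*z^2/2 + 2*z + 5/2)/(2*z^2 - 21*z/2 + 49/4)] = 4*(8*z^4 - 84*z^3 + 362*z^2 - 579*z + 203)/(64*z^4 - 672*z^3 + 2548*z^2 - 4116*z + 2401)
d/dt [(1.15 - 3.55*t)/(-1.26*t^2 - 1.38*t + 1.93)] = (-4.473*t^2 + 2.898*t - 5.2645)/(1.5876*t^4 + 3.4776*t^3 - 2.9592*t^2 - 5.3268*t + 3.7249)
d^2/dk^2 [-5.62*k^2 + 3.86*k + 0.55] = -11.2400000000000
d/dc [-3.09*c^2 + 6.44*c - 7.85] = 6.44 - 6.18*c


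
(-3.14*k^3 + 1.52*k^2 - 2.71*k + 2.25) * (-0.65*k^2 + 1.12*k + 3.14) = 2.041*k^5 - 4.5048*k^4 - 6.3957*k^3 + 0.2751*k^2 - 5.9894*k + 7.065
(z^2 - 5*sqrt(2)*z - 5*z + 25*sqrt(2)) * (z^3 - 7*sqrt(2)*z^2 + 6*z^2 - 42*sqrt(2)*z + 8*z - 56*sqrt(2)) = z^5 - 12*sqrt(2)*z^4 + z^4 - 12*sqrt(2)*z^3 + 48*z^3 + 30*z^2 + 264*sqrt(2)*z^2 - 1540*z + 480*sqrt(2)*z - 2800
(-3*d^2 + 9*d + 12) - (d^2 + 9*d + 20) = -4*d^2 - 8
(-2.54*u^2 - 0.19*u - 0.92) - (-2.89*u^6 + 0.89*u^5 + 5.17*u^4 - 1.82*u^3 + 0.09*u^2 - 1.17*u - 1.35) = 2.89*u^6 - 0.89*u^5 - 5.17*u^4 + 1.82*u^3 - 2.63*u^2 + 0.98*u + 0.43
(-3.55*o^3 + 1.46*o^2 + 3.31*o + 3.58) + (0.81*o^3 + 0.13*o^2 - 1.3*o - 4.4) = -2.74*o^3 + 1.59*o^2 + 2.01*o - 0.82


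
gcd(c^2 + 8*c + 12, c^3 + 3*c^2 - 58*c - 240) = c + 6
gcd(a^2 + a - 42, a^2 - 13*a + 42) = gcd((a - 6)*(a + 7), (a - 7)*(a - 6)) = a - 6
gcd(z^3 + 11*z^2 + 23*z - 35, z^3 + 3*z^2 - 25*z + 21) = z^2 + 6*z - 7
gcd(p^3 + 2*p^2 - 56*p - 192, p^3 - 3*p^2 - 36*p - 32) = p^2 - 4*p - 32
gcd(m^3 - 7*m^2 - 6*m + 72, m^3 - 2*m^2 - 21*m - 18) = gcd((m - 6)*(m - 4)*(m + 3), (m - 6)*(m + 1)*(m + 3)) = m^2 - 3*m - 18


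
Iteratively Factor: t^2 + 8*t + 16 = (t + 4)*(t + 4)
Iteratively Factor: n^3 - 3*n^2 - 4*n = (n)*(n^2 - 3*n - 4) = n*(n - 4)*(n + 1)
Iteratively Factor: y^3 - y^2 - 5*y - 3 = (y + 1)*(y^2 - 2*y - 3) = (y - 3)*(y + 1)*(y + 1)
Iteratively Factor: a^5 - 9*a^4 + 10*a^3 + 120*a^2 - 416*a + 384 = (a - 3)*(a^4 - 6*a^3 - 8*a^2 + 96*a - 128) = (a - 4)*(a - 3)*(a^3 - 2*a^2 - 16*a + 32) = (a - 4)^2*(a - 3)*(a^2 + 2*a - 8) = (a - 4)^2*(a - 3)*(a + 4)*(a - 2)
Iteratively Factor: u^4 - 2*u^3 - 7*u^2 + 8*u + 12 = (u + 2)*(u^3 - 4*u^2 + u + 6) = (u + 1)*(u + 2)*(u^2 - 5*u + 6) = (u - 2)*(u + 1)*(u + 2)*(u - 3)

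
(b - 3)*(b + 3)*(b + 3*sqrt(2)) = b^3 + 3*sqrt(2)*b^2 - 9*b - 27*sqrt(2)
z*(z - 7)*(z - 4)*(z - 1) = z^4 - 12*z^3 + 39*z^2 - 28*z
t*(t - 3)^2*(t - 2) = t^4 - 8*t^3 + 21*t^2 - 18*t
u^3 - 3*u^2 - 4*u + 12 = (u - 3)*(u - 2)*(u + 2)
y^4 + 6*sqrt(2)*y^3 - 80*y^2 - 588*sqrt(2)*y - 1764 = (y - 7*sqrt(2))*(y + 3*sqrt(2))^2*(y + 7*sqrt(2))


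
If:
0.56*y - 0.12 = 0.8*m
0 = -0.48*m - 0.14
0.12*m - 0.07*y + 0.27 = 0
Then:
No Solution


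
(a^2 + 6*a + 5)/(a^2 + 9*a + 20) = (a + 1)/(a + 4)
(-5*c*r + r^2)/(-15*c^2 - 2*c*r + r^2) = r/(3*c + r)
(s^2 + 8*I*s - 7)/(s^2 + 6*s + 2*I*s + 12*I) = (s^2 + 8*I*s - 7)/(s^2 + 2*s*(3 + I) + 12*I)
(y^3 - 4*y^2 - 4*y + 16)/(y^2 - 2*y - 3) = (-y^3 + 4*y^2 + 4*y - 16)/(-y^2 + 2*y + 3)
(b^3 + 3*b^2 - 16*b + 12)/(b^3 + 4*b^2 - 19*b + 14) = (b + 6)/(b + 7)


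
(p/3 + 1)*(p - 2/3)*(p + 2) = p^3/3 + 13*p^2/9 + 8*p/9 - 4/3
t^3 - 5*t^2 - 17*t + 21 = (t - 7)*(t - 1)*(t + 3)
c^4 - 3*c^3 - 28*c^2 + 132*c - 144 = (c - 4)*(c - 3)*(c - 2)*(c + 6)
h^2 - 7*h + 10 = (h - 5)*(h - 2)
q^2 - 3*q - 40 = (q - 8)*(q + 5)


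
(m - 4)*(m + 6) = m^2 + 2*m - 24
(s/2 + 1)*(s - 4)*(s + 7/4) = s^3/2 - s^2/8 - 23*s/4 - 7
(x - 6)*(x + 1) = x^2 - 5*x - 6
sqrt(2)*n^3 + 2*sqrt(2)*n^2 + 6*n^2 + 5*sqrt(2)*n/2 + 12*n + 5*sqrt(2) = (n + 2)*(n + 5*sqrt(2)/2)*(sqrt(2)*n + 1)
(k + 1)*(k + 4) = k^2 + 5*k + 4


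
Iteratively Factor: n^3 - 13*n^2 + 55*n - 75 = (n - 3)*(n^2 - 10*n + 25) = (n - 5)*(n - 3)*(n - 5)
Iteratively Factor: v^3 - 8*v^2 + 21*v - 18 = (v - 3)*(v^2 - 5*v + 6) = (v - 3)*(v - 2)*(v - 3)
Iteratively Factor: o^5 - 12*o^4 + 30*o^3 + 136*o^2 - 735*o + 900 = (o - 5)*(o^4 - 7*o^3 - 5*o^2 + 111*o - 180) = (o - 5)^2*(o^3 - 2*o^2 - 15*o + 36) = (o - 5)^2*(o + 4)*(o^2 - 6*o + 9) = (o - 5)^2*(o - 3)*(o + 4)*(o - 3)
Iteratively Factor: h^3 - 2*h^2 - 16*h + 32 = (h - 2)*(h^2 - 16) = (h - 2)*(h + 4)*(h - 4)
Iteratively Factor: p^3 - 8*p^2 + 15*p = (p)*(p^2 - 8*p + 15) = p*(p - 3)*(p - 5)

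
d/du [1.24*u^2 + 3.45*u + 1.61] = 2.48*u + 3.45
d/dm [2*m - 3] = 2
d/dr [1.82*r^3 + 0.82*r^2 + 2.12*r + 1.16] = 5.46*r^2 + 1.64*r + 2.12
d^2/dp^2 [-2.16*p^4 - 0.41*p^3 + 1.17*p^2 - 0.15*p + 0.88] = -25.92*p^2 - 2.46*p + 2.34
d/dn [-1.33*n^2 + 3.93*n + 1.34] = 3.93 - 2.66*n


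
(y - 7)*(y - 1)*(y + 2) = y^3 - 6*y^2 - 9*y + 14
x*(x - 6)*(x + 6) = x^3 - 36*x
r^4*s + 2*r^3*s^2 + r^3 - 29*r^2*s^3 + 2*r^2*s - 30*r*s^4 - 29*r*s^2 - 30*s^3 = (r - 5*s)*(r + s)*(r + 6*s)*(r*s + 1)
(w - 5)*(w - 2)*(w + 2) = w^3 - 5*w^2 - 4*w + 20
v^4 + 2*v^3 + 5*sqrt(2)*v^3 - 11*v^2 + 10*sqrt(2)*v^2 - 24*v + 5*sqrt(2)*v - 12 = (v + 1)^2*(v - sqrt(2))*(v + 6*sqrt(2))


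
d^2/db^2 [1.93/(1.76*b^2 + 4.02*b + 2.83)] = (-11.956736*b^2 - 27.310272*b + 1.93*(3.52*b + 4.02)*(7.04*b + 8.04) - 19.225888)/(1.76*b^2 + 4.02*b + 2.83)^3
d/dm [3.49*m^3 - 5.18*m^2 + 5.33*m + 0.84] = 10.47*m^2 - 10.36*m + 5.33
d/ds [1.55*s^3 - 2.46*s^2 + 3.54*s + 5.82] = 4.65*s^2 - 4.92*s + 3.54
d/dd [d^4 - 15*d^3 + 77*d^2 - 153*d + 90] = 4*d^3 - 45*d^2 + 154*d - 153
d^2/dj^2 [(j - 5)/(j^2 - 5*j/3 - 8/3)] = 6*((20 - 9*j)*(-3*j^2 + 5*j + 8) - (j - 5)*(6*j - 5)^2)/(-3*j^2 + 5*j + 8)^3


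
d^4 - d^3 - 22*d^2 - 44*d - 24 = (d - 6)*(d + 1)*(d + 2)^2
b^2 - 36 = (b - 6)*(b + 6)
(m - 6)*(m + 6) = m^2 - 36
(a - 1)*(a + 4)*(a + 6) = a^3 + 9*a^2 + 14*a - 24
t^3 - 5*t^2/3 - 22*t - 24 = (t - 6)*(t + 4/3)*(t + 3)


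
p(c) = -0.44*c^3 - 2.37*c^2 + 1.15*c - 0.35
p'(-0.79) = 4.07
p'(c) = -1.32*c^2 - 4.74*c + 1.15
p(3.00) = -30.11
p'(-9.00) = -63.11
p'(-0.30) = 2.45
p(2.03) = -11.46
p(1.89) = -9.61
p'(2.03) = -13.91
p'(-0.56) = 3.39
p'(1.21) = -6.52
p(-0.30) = -0.90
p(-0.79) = -2.52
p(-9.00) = 118.09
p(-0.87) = -2.85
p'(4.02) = -39.24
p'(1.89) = -12.52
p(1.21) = -3.21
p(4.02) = -62.61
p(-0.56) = -1.66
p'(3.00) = -24.95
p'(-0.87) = 4.27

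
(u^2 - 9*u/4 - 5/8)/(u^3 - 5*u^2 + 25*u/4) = (4*u + 1)/(2*u*(2*u - 5))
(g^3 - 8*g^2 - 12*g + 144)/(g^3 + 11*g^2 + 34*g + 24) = (g^2 - 12*g + 36)/(g^2 + 7*g + 6)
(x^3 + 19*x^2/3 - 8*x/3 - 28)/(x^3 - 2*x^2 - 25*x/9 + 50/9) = 3*(3*x^2 + 25*x + 42)/(9*x^2 - 25)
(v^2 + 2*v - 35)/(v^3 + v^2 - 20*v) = (v^2 + 2*v - 35)/(v*(v^2 + v - 20))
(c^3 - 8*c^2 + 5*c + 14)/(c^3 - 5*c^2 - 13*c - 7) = (c - 2)/(c + 1)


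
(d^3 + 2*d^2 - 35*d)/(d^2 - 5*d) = d + 7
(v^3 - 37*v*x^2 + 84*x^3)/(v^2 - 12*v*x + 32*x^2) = (-v^2 - 4*v*x + 21*x^2)/(-v + 8*x)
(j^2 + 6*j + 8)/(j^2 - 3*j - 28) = (j + 2)/(j - 7)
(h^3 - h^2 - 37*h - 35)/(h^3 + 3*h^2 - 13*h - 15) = (h - 7)/(h - 3)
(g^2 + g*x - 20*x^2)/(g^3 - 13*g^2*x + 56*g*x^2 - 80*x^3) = (g + 5*x)/(g^2 - 9*g*x + 20*x^2)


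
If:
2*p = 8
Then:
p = 4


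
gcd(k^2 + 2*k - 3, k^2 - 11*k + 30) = 1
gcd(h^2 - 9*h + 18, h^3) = 1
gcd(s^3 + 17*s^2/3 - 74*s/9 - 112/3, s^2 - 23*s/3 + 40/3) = s - 8/3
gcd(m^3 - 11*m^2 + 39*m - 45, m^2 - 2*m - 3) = m - 3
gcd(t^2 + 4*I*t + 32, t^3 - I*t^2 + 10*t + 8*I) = t - 4*I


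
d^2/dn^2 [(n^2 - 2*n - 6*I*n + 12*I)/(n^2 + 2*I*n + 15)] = (n^3*(-4 - 16*I) + n^2*(-90 + 72*I) + n*(36 + 540*I) + 90 - 336*I)/(n^6 + 6*I*n^5 + 33*n^4 + 172*I*n^3 + 495*n^2 + 1350*I*n + 3375)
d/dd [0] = 0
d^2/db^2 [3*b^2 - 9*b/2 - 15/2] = 6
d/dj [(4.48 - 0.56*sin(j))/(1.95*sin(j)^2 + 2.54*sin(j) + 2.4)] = (1.092*sin(j)^2 - 17.472*sin(j) - 12.7232)*cos(j)/(3.8025*sin(j)^4 + 9.906*sin(j)^3 + 15.8116*sin(j)^2 + 12.192*sin(j) + 5.76)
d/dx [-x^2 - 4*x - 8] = -2*x - 4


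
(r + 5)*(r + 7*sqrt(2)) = r^2 + 5*r + 7*sqrt(2)*r + 35*sqrt(2)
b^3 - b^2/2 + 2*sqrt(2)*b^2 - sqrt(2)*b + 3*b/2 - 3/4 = (b - 1/2)*(b + sqrt(2)/2)*(b + 3*sqrt(2)/2)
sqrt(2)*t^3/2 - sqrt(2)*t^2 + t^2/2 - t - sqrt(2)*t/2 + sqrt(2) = (t - 2)*(t - sqrt(2)/2)*(sqrt(2)*t/2 + 1)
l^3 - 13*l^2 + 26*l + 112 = (l - 8)*(l - 7)*(l + 2)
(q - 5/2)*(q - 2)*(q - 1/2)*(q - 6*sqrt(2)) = q^4 - 6*sqrt(2)*q^3 - 5*q^3 + 29*q^2/4 + 30*sqrt(2)*q^2 - 87*sqrt(2)*q/2 - 5*q/2 + 15*sqrt(2)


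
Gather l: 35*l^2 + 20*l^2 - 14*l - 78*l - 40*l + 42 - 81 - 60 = 55*l^2 - 132*l - 99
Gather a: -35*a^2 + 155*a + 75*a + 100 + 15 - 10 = -35*a^2 + 230*a + 105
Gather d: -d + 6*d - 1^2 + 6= 5*d + 5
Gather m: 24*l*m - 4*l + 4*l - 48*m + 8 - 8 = m*(24*l - 48)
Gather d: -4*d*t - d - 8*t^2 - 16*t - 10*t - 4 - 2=d*(-4*t - 1) - 8*t^2 - 26*t - 6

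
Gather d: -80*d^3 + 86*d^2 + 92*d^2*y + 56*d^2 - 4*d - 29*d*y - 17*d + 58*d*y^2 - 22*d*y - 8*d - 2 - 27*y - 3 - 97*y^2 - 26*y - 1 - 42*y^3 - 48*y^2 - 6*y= -80*d^3 + d^2*(92*y + 142) + d*(58*y^2 - 51*y - 29) - 42*y^3 - 145*y^2 - 59*y - 6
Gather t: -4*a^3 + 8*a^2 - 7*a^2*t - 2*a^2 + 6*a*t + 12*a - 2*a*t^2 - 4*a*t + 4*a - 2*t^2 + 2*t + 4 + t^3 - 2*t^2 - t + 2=-4*a^3 + 6*a^2 + 16*a + t^3 + t^2*(-2*a - 4) + t*(-7*a^2 + 2*a + 1) + 6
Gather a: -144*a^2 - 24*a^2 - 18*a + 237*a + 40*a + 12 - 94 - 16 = -168*a^2 + 259*a - 98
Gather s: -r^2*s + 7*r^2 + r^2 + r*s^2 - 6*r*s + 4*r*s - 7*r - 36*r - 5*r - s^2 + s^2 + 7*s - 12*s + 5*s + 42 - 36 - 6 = 8*r^2 + r*s^2 - 48*r + s*(-r^2 - 2*r)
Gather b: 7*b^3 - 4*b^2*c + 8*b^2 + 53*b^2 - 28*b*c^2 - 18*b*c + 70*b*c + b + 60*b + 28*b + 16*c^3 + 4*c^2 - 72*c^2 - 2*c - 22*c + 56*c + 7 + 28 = 7*b^3 + b^2*(61 - 4*c) + b*(-28*c^2 + 52*c + 89) + 16*c^3 - 68*c^2 + 32*c + 35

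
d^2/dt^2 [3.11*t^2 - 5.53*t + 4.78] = 6.22000000000000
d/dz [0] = 0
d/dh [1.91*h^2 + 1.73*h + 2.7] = 3.82*h + 1.73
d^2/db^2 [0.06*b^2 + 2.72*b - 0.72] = 0.120000000000000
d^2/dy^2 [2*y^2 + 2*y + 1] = 4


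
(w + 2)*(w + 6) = w^2 + 8*w + 12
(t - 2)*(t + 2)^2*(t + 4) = t^4 + 6*t^3 + 4*t^2 - 24*t - 32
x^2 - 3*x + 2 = (x - 2)*(x - 1)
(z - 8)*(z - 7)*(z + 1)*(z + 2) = z^4 - 12*z^3 + 13*z^2 + 138*z + 112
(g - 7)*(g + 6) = g^2 - g - 42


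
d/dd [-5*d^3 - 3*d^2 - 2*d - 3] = -15*d^2 - 6*d - 2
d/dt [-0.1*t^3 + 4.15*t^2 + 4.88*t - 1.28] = -0.3*t^2 + 8.3*t + 4.88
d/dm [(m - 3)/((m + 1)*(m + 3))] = (-m^2 + 6*m + 15)/(m^4 + 8*m^3 + 22*m^2 + 24*m + 9)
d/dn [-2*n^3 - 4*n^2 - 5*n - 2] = -6*n^2 - 8*n - 5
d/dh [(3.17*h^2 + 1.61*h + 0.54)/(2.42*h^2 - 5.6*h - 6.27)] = (-21.6482*h^2 - 42.3654*h - 7.0707)/(5.8564*h^4 - 27.104*h^3 + 1.0132*h^2 + 70.224*h + 39.3129)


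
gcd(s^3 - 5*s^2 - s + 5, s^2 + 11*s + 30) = 1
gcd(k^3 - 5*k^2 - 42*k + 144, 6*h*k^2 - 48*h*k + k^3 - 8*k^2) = k - 8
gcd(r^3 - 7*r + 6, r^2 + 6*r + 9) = r + 3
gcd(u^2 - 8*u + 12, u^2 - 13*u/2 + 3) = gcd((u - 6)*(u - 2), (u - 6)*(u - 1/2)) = u - 6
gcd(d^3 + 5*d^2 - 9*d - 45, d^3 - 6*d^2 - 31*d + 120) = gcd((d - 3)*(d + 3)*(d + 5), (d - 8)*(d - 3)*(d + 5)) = d^2 + 2*d - 15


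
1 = 1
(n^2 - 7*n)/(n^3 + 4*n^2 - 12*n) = (n - 7)/(n^2 + 4*n - 12)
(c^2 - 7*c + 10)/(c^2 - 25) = (c - 2)/(c + 5)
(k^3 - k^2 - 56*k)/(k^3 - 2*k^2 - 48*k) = (k + 7)/(k + 6)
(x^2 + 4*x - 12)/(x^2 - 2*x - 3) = (-x^2 - 4*x + 12)/(-x^2 + 2*x + 3)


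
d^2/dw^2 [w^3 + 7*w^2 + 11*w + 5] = 6*w + 14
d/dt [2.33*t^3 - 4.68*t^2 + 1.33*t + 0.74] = 6.99*t^2 - 9.36*t + 1.33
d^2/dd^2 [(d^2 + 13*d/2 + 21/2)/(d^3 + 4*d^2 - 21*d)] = (2*d^6 + 39*d^5 + 408*d^4 + 1321*d^3 - 315*d^2 - 5292*d + 9261)/(d^3*(d^6 + 12*d^5 - 15*d^4 - 440*d^3 + 315*d^2 + 5292*d - 9261))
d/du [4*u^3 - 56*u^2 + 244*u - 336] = 12*u^2 - 112*u + 244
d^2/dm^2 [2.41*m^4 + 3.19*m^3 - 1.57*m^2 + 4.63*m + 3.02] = 28.92*m^2 + 19.14*m - 3.14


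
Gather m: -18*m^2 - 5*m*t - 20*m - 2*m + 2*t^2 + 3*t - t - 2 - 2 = -18*m^2 + m*(-5*t - 22) + 2*t^2 + 2*t - 4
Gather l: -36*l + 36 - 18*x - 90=-36*l - 18*x - 54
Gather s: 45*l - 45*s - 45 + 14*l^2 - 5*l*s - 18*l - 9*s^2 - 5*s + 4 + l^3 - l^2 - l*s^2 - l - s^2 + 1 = l^3 + 13*l^2 + 26*l + s^2*(-l - 10) + s*(-5*l - 50) - 40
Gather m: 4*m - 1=4*m - 1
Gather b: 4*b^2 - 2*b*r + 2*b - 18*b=4*b^2 + b*(-2*r - 16)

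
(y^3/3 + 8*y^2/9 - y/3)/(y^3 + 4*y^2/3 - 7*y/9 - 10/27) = 3*y*(3*y^2 + 8*y - 3)/(27*y^3 + 36*y^2 - 21*y - 10)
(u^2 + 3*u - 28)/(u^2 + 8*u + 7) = (u - 4)/(u + 1)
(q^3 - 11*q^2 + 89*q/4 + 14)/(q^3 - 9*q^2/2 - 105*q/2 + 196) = (q + 1/2)/(q + 7)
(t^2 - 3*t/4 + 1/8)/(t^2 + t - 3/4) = (4*t - 1)/(2*(2*t + 3))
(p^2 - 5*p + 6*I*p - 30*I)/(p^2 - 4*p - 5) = (p + 6*I)/(p + 1)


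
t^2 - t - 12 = (t - 4)*(t + 3)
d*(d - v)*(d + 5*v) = d^3 + 4*d^2*v - 5*d*v^2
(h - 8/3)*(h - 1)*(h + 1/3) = h^3 - 10*h^2/3 + 13*h/9 + 8/9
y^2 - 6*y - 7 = (y - 7)*(y + 1)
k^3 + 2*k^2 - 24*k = k*(k - 4)*(k + 6)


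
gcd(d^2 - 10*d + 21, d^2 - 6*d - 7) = d - 7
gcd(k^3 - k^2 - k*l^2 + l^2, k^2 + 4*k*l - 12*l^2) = 1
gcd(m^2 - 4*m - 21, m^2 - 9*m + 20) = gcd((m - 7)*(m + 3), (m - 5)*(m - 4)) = 1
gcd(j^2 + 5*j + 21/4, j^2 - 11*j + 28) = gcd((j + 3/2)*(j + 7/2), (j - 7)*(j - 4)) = 1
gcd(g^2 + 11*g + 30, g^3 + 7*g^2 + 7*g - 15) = g + 5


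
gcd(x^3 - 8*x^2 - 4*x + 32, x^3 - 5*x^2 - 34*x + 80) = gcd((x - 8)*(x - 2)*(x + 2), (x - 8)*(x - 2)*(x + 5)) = x^2 - 10*x + 16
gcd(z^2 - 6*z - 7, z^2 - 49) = z - 7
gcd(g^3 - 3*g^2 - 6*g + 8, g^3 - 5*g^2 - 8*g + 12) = g^2 + g - 2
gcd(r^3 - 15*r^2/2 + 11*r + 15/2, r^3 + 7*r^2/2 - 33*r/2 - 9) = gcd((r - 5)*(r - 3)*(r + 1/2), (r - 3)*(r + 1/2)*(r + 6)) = r^2 - 5*r/2 - 3/2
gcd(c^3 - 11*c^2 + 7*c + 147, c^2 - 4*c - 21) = c^2 - 4*c - 21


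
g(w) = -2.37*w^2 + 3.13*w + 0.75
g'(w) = 3.13 - 4.74*w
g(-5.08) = -76.31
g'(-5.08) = 27.21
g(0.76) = 1.76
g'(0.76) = -0.47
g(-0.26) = -0.22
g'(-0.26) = 4.36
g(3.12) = -12.55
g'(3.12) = -11.66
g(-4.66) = -65.30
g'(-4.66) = 25.22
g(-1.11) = -5.64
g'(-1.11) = 8.39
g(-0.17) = 0.15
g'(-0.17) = 3.94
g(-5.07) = -76.04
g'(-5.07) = 27.16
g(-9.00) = -219.39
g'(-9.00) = 45.79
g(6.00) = -65.79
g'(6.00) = -25.31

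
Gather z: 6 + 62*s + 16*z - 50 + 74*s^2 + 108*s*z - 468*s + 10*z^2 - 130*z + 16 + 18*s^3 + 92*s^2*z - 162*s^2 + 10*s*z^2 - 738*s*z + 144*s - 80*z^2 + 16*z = 18*s^3 - 88*s^2 - 262*s + z^2*(10*s - 70) + z*(92*s^2 - 630*s - 98) - 28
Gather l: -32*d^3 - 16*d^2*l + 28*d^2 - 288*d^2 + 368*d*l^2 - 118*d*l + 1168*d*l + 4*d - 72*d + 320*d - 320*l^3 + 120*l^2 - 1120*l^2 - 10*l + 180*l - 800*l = -32*d^3 - 260*d^2 + 252*d - 320*l^3 + l^2*(368*d - 1000) + l*(-16*d^2 + 1050*d - 630)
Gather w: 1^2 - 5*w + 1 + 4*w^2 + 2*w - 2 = 4*w^2 - 3*w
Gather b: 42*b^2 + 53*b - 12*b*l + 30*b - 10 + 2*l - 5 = 42*b^2 + b*(83 - 12*l) + 2*l - 15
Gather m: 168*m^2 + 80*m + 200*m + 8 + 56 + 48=168*m^2 + 280*m + 112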